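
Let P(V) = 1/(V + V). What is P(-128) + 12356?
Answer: 3163135/256 ≈ 12356.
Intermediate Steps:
P(V) = 1/(2*V)
P(-128) + 12356 = (½)/(-128) + 12356 = (½)*(-1/128) + 12356 = -1/256 + 12356 = 3163135/256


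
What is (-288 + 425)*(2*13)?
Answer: 3562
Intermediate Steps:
(-288 + 425)*(2*13) = 137*26 = 3562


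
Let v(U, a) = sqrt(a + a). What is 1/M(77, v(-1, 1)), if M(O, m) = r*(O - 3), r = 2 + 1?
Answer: 1/222 ≈ 0.0045045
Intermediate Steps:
v(U, a) = sqrt(2)*sqrt(a) (v(U, a) = sqrt(2*a) = sqrt(2)*sqrt(a))
r = 3
M(O, m) = -9 + 3*O (M(O, m) = 3*(O - 3) = 3*(-3 + O) = -9 + 3*O)
1/M(77, v(-1, 1)) = 1/(-9 + 3*77) = 1/(-9 + 231) = 1/222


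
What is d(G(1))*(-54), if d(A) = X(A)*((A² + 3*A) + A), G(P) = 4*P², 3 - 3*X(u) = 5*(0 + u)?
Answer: 9792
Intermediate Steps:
X(u) = 1 - 5*u/3 (X(u) = 1 - 5*(0 + u)/3 = 1 - 5*u/3)
d(A) = (1 - 5*A/3)*(A² + 4*A) (d(A) = (1 - 5*A/3)*((A² + 3*A) + A) = (1 - 5*A/3)*(A² + 4*A))
d(G(1))*(-54) = -4*1²*(-3 + 5*(4*1²))*(4 + 4*1²)/3*(-54) = -4*1*(-3 + 5*(4*1))*(4 + 4*1)/3*(-54) = -⅓*4*(-3 + 5*4)*(4 + 4)*(-54) = -⅓*4*(-3 + 20)*8*(-54) = -⅓*4*17*8*(-54) = -544/3*(-54) = 9792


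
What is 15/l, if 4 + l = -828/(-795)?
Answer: -3975/784 ≈ -5.0702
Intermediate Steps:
l = -784/265 (l = -4 - 828/(-795) = -4 - 828*(-1/795) = -4 + 276/265 = -784/265 ≈ -2.9585)
15/l = 15/(-784/265) = 15*(-265/784) = -3975/784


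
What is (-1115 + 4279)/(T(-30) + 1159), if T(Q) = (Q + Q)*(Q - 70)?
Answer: 3164/7159 ≈ 0.44196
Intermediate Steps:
T(Q) = 2*Q*(-70 + Q) (T(Q) = (2*Q)*(-70 + Q) = 2*Q*(-70 + Q))
(-1115 + 4279)/(T(-30) + 1159) = (-1115 + 4279)/(2*(-30)*(-70 - 30) + 1159) = 3164/(2*(-30)*(-100) + 1159) = 3164/(6000 + 1159) = 3164/7159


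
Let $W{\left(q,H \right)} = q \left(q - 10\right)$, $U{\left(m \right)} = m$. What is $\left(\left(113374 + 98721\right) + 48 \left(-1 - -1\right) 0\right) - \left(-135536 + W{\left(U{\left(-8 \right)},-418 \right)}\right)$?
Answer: $347487$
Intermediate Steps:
$W{\left(q,H \right)} = q \left(-10 + q\right)$
$\left(\left(113374 + 98721\right) + 48 \left(-1 - -1\right) 0\right) - \left(-135536 + W{\left(U{\left(-8 \right)},-418 \right)}\right) = \left(\left(113374 + 98721\right) + 48 \left(-1 - -1\right) 0\right) + \left(135536 - - 8 \left(-10 - 8\right)\right) = \left(212095 + 48 \left(-1 + 1\right) 0\right) + \left(135536 - \left(-8\right) \left(-18\right)\right) = \left(212095 + 48 \cdot 0 \cdot 0\right) + \left(135536 - 144\right) = \left(212095 + 0 \cdot 0\right) + \left(135536 - 144\right) = \left(212095 + 0\right) + 135392 = 212095 + 135392 = 347487$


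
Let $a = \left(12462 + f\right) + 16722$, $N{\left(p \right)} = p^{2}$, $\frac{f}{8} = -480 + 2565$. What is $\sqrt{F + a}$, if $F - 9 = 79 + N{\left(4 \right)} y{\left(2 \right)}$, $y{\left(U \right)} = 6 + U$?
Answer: $96 \sqrt{5} \approx 214.66$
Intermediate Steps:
$f = 16680$ ($f = 8 \left(-480 + 2565\right) = 8 \cdot 2085 = 16680$)
$a = 45864$ ($a = \left(12462 + 16680\right) + 16722 = 29142 + 16722 = 45864$)
$F = 216$ ($F = 9 + \left(79 + 4^{2} \left(6 + 2\right)\right) = 9 + \left(79 + 16 \cdot 8\right) = 9 + \left(79 + 128\right) = 9 + 207 = 216$)
$\sqrt{F + a} = \sqrt{216 + 45864} = \sqrt{46080} = 96 \sqrt{5}$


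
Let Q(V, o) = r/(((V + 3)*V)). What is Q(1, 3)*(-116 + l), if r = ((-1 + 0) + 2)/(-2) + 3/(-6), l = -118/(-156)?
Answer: 8989/312 ≈ 28.811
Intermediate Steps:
l = 59/78 (l = -118*(-1/156) = 59/78 ≈ 0.75641)
r = -1 (r = (-1 + 2)*(-1/2) + 3*(-1/6) = 1*(-1/2) - 1/2 = -1/2 - 1/2 = -1)
Q(V, o) = -1/(V*(3 + V)) (Q(V, o) = -1/((V + 3)*V) = -1/((3 + V)*V) = -1/(V*(3 + V)))
Q(1, 3)*(-116 + l) = (-1/(1*(3 + 1)))*(-116 + 59/78) = -1*1/4*(-8989/78) = -1*1*1/4*(-8989/78) = -1/4*(-8989/78) = 8989/312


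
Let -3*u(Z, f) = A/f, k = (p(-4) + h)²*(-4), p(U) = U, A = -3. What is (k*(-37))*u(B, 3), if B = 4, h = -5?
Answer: 3996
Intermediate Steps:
k = -324 (k = (-4 - 5)²*(-4) = (-9)²*(-4) = 81*(-4) = -324)
u(Z, f) = 1/f (u(Z, f) = -(-1)/f = 1/f)
(k*(-37))*u(B, 3) = -324*(-37)/3 = 11988*(⅓) = 3996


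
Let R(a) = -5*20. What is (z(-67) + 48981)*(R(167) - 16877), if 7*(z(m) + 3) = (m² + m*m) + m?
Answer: -853111227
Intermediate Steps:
z(m) = -3 + m/7 + 2*m²/7 (z(m) = -3 + ((m² + m*m) + m)/7 = -3 + ((m² + m²) + m)/7 = -3 + (2*m² + m)/7 = -3 + (m + 2*m²)/7 = -3 + (m/7 + 2*m²/7) = -3 + m/7 + 2*m²/7)
R(a) = -100
(z(-67) + 48981)*(R(167) - 16877) = ((-3 + (⅐)*(-67) + (2/7)*(-67)²) + 48981)*(-100 - 16877) = ((-3 - 67/7 + (2/7)*4489) + 48981)*(-16977) = ((-3 - 67/7 + 8978/7) + 48981)*(-16977) = (1270 + 48981)*(-16977) = 50251*(-16977) = -853111227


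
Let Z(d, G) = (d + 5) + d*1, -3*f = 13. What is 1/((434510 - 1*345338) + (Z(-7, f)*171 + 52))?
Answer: 1/87685 ≈ 1.1404e-5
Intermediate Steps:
f = -13/3 (f = -⅓*13 = -13/3 ≈ -4.3333)
Z(d, G) = 5 + 2*d (Z(d, G) = (5 + d) + d = 5 + 2*d)
1/((434510 - 1*345338) + (Z(-7, f)*171 + 52)) = 1/((434510 - 1*345338) + ((5 + 2*(-7))*171 + 52)) = 1/((434510 - 345338) + ((5 - 14)*171 + 52)) = 1/(89172 + (-9*171 + 52)) = 1/(89172 + (-1539 + 52)) = 1/(89172 - 1487) = 1/87685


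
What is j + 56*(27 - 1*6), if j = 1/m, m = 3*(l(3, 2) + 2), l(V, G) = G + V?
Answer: 24697/21 ≈ 1176.0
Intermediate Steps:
m = 21 (m = 3*((2 + 3) + 2) = 3*(5 + 2) = 3*7 = 21)
j = 1/21 ≈ 0.047619
j + 56*(27 - 1*6) = 1/21 + 56*(27 - 1*6) = 1/21 + 56*(27 - 6) = 1/21 + 56*21 = 1/21 + 1176 = 24697/21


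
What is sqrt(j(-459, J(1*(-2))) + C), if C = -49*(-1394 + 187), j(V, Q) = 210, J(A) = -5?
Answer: sqrt(59353) ≈ 243.62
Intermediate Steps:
C = 59143 (C = -49*(-1207) = 59143)
sqrt(j(-459, J(1*(-2))) + C) = sqrt(210 + 59143) = sqrt(59353)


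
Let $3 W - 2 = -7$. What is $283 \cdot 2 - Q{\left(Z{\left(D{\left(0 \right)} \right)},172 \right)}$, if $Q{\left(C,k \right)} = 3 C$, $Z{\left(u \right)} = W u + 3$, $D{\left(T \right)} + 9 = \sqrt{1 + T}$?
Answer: $517$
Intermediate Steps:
$W = - \frac{5}{3}$ ($W = \frac{2}{3} + \frac{1}{3} \left(-7\right) = \frac{2}{3} - \frac{7}{3} = - \frac{5}{3} \approx -1.6667$)
$D{\left(T \right)} = -9 + \sqrt{1 + T}$
$Z{\left(u \right)} = 3 - \frac{5 u}{3}$ ($Z{\left(u \right)} = - \frac{5 u}{3} + 3 = 3 - \frac{5 u}{3}$)
$283 \cdot 2 - Q{\left(Z{\left(D{\left(0 \right)} \right)},172 \right)} = 283 \cdot 2 - 3 \left(3 - \frac{5 \left(-9 + \sqrt{1 + 0}\right)}{3}\right) = 566 - 3 \left(3 - \frac{5 \left(-9 + \sqrt{1}\right)}{3}\right) = 566 - 3 \left(3 - \frac{5 \left(-9 + 1\right)}{3}\right) = 566 - 3 \left(3 - - \frac{40}{3}\right) = 566 - 3 \left(3 + \frac{40}{3}\right) = 566 - 3 \cdot \frac{49}{3} = 566 - 49 = 517$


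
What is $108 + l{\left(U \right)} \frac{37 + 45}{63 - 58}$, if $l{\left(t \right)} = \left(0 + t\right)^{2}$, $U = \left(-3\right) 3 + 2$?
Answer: $\frac{4558}{5} \approx 911.6$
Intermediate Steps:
$U = -7$ ($U = -9 + 2 = -7$)
$l{\left(t \right)} = t^{2}$
$108 + l{\left(U \right)} \frac{37 + 45}{63 - 58} = 108 + \left(-7\right)^{2} \frac{37 + 45}{63 - 58} = 108 + 49 \cdot \frac{82}{5} = 108 + \frac{4018}{5} = \frac{4558}{5}$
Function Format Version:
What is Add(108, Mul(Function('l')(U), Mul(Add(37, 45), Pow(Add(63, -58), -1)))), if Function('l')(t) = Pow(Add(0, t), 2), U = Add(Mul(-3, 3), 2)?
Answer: Rational(4558, 5) ≈ 911.60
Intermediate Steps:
U = -7 (U = Add(-9, 2) = -7)
Function('l')(t) = Pow(t, 2)
Add(108, Mul(Function('l')(U), Mul(Add(37, 45), Pow(Add(63, -58), -1)))) = Add(108, Mul(Pow(-7, 2), Mul(Add(37, 45), Pow(Add(63, -58), -1)))) = Add(108, Mul(49, Mul(82, Pow(5, -1)))) = Add(108, Mul(49, Mul(82, Rational(1, 5)))) = Add(108, Mul(49, Rational(82, 5))) = Add(108, Rational(4018, 5)) = Rational(4558, 5)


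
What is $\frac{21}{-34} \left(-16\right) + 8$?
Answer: $\frac{304}{17} \approx 17.882$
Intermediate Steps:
$\frac{21}{-34} \left(-16\right) + 8 = 21 \left(- \frac{1}{34}\right) \left(-16\right) + 8 = \left(- \frac{21}{34}\right) \left(-16\right) + 8 = \frac{168}{17} + 8 = \frac{304}{17}$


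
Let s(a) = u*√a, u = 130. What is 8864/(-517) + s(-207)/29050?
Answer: -8864/517 + 39*I*√23/2905 ≈ -17.145 + 0.064385*I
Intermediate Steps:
s(a) = 130*√a
8864/(-517) + s(-207)/29050 = 8864/(-517) + (130*√(-207))/29050 = 8864*(-1/517) + (130*(3*I*√23))*(1/29050) = -8864/517 + (390*I*√23)*(1/29050) = -8864/517 + 39*I*√23/2905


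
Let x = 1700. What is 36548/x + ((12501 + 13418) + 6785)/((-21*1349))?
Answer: 34991839/1719975 ≈ 20.344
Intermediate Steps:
36548/x + ((12501 + 13418) + 6785)/((-21*1349)) = 36548/1700 + ((12501 + 13418) + 6785)/((-21*1349)) = 36548*(1/1700) + (25919 + 6785)/(-28329) = 9137/425 + 32704*(-1/28329) = 9137/425 - 4672/4047 = 34991839/1719975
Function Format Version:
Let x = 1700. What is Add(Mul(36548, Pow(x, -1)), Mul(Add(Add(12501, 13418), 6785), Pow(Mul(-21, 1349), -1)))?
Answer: Rational(34991839, 1719975) ≈ 20.344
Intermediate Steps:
Add(Mul(36548, Pow(x, -1)), Mul(Add(Add(12501, 13418), 6785), Pow(Mul(-21, 1349), -1))) = Add(Mul(36548, Pow(1700, -1)), Mul(Add(Add(12501, 13418), 6785), Pow(Mul(-21, 1349), -1))) = Add(Mul(36548, Rational(1, 1700)), Mul(Add(25919, 6785), Pow(-28329, -1))) = Add(Rational(9137, 425), Mul(32704, Rational(-1, 28329))) = Add(Rational(9137, 425), Rational(-4672, 4047)) = Rational(34991839, 1719975)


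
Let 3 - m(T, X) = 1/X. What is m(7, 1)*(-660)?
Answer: -1320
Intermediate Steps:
m(T, X) = 3 - 1/X
m(7, 1)*(-660) = (3 - 1/1)*(-660) = (3 - 1*1)*(-660) = (3 - 1)*(-660) = 2*(-660) = -1320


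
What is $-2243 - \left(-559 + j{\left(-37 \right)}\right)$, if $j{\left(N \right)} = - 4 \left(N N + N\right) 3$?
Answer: $14300$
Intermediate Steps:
$j{\left(N \right)} = - 12 N - 12 N^{2}$ ($j{\left(N \right)} = - 4 \left(N^{2} + N\right) 3 = - 4 \left(N + N^{2}\right) 3 = \left(- 4 N - 4 N^{2}\right) 3 = - 12 N - 12 N^{2}$)
$-2243 - \left(-559 + j{\left(-37 \right)}\right) = -2243 - \left(-559 - - 444 \left(1 - 37\right)\right) = -2243 - \left(-559 - \left(-444\right) \left(-36\right)\right) = -2243 + \left(559 - -15984\right) = -2243 + \left(559 + 15984\right) = -2243 + 16543 = 14300$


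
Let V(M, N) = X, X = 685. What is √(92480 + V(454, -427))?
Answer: √93165 ≈ 305.23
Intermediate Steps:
V(M, N) = 685
√(92480 + V(454, -427)) = √(92480 + 685) = √93165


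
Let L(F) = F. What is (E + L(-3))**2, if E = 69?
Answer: 4356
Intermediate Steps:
(E + L(-3))**2 = (69 - 3)**2 = 66**2 = 4356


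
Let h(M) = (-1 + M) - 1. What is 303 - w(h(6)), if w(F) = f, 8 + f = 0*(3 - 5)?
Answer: 311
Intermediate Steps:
f = -8 (f = -8 + 0*(3 - 5) = -8 + 0*(-2) = -8 + 0 = -8)
h(M) = -2 + M
w(F) = -8
303 - w(h(6)) = 303 - 1*(-8) = 303 + 8 = 311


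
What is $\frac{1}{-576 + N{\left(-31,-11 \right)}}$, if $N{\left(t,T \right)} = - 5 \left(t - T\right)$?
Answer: $- \frac{1}{476} \approx -0.0021008$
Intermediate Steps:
$N{\left(t,T \right)} = - 5 t + 5 T$
$\frac{1}{-576 + N{\left(-31,-11 \right)}} = \frac{1}{-576 + \left(\left(-5\right) \left(-31\right) + 5 \left(-11\right)\right)} = \frac{1}{-576 + \left(155 - 55\right)} = \frac{1}{-576 + 100} = \frac{1}{-476} = - \frac{1}{476}$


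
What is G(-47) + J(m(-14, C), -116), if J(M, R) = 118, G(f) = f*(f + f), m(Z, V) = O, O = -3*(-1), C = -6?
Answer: 4536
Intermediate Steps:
O = 3
m(Z, V) = 3
G(f) = 2*f**2 (G(f) = f*(2*f) = 2*f**2)
G(-47) + J(m(-14, C), -116) = 2*(-47)**2 + 118 = 2*2209 + 118 = 4418 + 118 = 4536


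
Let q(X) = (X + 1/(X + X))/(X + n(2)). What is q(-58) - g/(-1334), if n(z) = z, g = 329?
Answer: 191615/149408 ≈ 1.2825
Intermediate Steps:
q(X) = (X + 1/(2*X))/(2 + X) (q(X) = (X + 1/(X + X))/(X + 2) = (X + 1/(2*X))/(2 + X))
q(-58) - g/(-1334) = (½ + (-58)²)/((-58)*(2 - 58)) - 329/(-1334) = -1/58*(½ + 3364)/(-56) - 329*(-1)/1334 = -1/58*(-1/56)*6729/2 - 1*(-329/1334) = 6729/6496 + 329/1334 = 191615/149408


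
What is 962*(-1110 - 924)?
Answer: -1956708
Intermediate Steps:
962*(-1110 - 924) = 962*(-2034) = -1956708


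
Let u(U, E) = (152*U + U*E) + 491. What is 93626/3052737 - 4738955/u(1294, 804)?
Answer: -2870183189081/755585987607 ≈ -3.7986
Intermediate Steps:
u(U, E) = 491 + 152*U + E*U (u(U, E) = (152*U + E*U) + 491 = 491 + 152*U + E*U)
93626/3052737 - 4738955/u(1294, 804) = 93626/3052737 - 4738955/(491 + 152*1294 + 804*1294) = 93626*(1/3052737) - 4738955/(491 + 196688 + 1040376) = 93626/3052737 - 4738955/1237555 = 93626/3052737 - 4738955*1/1237555 = 93626/3052737 - 947791/247511 = -2870183189081/755585987607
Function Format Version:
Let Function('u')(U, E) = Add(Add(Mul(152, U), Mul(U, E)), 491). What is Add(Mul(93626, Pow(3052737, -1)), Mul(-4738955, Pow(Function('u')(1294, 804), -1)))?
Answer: Rational(-2870183189081, 755585987607) ≈ -3.7986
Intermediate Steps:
Function('u')(U, E) = Add(491, Mul(152, U), Mul(E, U)) (Function('u')(U, E) = Add(Add(Mul(152, U), Mul(E, U)), 491) = Add(491, Mul(152, U), Mul(E, U)))
Add(Mul(93626, Pow(3052737, -1)), Mul(-4738955, Pow(Function('u')(1294, 804), -1))) = Add(Mul(93626, Pow(3052737, -1)), Mul(-4738955, Pow(Add(491, Mul(152, 1294), Mul(804, 1294)), -1))) = Add(Mul(93626, Rational(1, 3052737)), Mul(-4738955, Pow(Add(491, 196688, 1040376), -1))) = Add(Rational(93626, 3052737), Mul(-4738955, Pow(1237555, -1))) = Add(Rational(93626, 3052737), Mul(-4738955, Rational(1, 1237555))) = Add(Rational(93626, 3052737), Rational(-947791, 247511)) = Rational(-2870183189081, 755585987607)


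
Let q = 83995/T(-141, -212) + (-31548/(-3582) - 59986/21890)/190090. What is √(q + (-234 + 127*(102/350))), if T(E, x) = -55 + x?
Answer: I*√34379281054861193563051478/259234667230 ≈ 22.618*I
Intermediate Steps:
q = -58251507931657/185167619450 (q = 83995/(-55 - 212) + (-31548/(-3582) - 59986/21890)/190090 = 83995/(-267) + (-31548*(-1/3582) - 59986*1/21890)*(1/190090) = 83995*(-1/267) + (5258/597 - 29993/10945)*(1/190090) = -83995/267 + (199211/32835)*(1/190090) = -83995/267 + 199211/6241605150 = -58251507931657/185167619450 ≈ -314.59)
√(q + (-234 + 127*(102/350))) = √(-58251507931657/185167619450 + (-234 + 127*(102/350))) = √(-58251507931657/185167619450 + (-234 + 127*(102*(1/350)))) = √(-58251507931657/185167619450 + (-234 + 127*(51/175))) = √(-58251507931657/185167619450 + (-234 + 6477/175)) = √(-58251507931657/185167619450 - 34473/175) = √(-663091889333593/1296173336150) = I*√34379281054861193563051478/259234667230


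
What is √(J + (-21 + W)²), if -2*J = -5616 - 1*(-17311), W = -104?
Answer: √39110/2 ≈ 98.881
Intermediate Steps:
J = -11695/2 (J = -(-5616 - 1*(-17311))/2 = -(-5616 + 17311)/2 = -½*11695 = -11695/2 ≈ -5847.5)
√(J + (-21 + W)²) = √(-11695/2 + (-21 - 104)²) = √(-11695/2 + (-125)²) = √(-11695/2 + 15625) = √(19555/2) = √39110/2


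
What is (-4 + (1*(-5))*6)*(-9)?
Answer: 306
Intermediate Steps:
(-4 + (1*(-5))*6)*(-9) = (-4 - 5*6)*(-9) = (-4 - 30)*(-9) = -34*(-9) = 306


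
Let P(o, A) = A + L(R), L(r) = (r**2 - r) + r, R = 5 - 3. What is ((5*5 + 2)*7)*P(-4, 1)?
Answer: 945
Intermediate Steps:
R = 2
L(r) = r**2
P(o, A) = 4 + A (P(o, A) = A + 2**2 = A + 4 = 4 + A)
((5*5 + 2)*7)*P(-4, 1) = ((5*5 + 2)*7)*(4 + 1) = ((25 + 2)*7)*5 = (27*7)*5 = 189*5 = 945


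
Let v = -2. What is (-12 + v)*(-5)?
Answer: 70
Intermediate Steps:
(-12 + v)*(-5) = (-12 - 2)*(-5) = -14*(-5) = 70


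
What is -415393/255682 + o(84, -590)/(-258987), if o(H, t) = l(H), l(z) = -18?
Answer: -35858928205/22072771378 ≈ -1.6246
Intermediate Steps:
o(H, t) = -18
-415393/255682 + o(84, -590)/(-258987) = -415393/255682 - 18/(-258987) = -415393*1/255682 - 18*(-1/258987) = -415393/255682 + 6/86329 = -35858928205/22072771378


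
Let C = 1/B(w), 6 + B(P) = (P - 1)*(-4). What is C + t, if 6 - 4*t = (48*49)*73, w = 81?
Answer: -6996368/163 ≈ -42923.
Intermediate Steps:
B(P) = -2 - 4*P (B(P) = -6 + (P - 1)*(-4) = -6 + (-1 + P)*(-4) = -6 + (4 - 4*P) = -2 - 4*P)
t = -85845/2 (t = 3/2 - 48*49*73/4 = 3/2 - 588*73 = 3/2 - ¼*171696 = 3/2 - 42924 = -85845/2 ≈ -42923.)
C = -1/326 (C = 1/(-2 - 4*81) = 1/(-2 - 324) = 1/(-326) = -1/326 ≈ -0.0030675)
C + t = -1/326 - 85845/2 = -6996368/163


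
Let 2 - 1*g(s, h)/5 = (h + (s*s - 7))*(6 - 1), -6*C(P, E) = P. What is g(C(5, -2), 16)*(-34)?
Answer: 142205/18 ≈ 7900.3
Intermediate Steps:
C(P, E) = -P/6
g(s, h) = 185 - 25*h - 25*s**2 (g(s, h) = 10 - 5*(h + (s*s - 7))*(6 - 1) = 10 - 5*(h + (s**2 - 7))*5 = 10 - 5*(h + (-7 + s**2))*5 = 10 - 5*(-7 + h + s**2)*5 = 10 - 5*(-35 + 5*h + 5*s**2) = 10 + (175 - 25*h - 25*s**2) = 185 - 25*h - 25*s**2)
g(C(5, -2), 16)*(-34) = (185 - 25*16 - 25*(-1/6*5)**2)*(-34) = (185 - 400 - 25*(-5/6)**2)*(-34) = (185 - 400 - 25*25/36)*(-34) = (185 - 400 - 625/36)*(-34) = -8365/36*(-34) = 142205/18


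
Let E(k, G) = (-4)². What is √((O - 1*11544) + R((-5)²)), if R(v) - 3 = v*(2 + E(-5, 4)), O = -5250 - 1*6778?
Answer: I*√23119 ≈ 152.05*I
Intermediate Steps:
O = -12028 (O = -5250 - 6778 = -12028)
E(k, G) = 16
R(v) = 3 + 18*v (R(v) = 3 + v*(2 + 16) = 3 + v*18 = 3 + 18*v)
√((O - 1*11544) + R((-5)²)) = √((-12028 - 1*11544) + (3 + 18*(-5)²)) = √((-12028 - 11544) + (3 + 18*25)) = √(-23572 + (3 + 450)) = √(-23572 + 453) = √(-23119) = I*√23119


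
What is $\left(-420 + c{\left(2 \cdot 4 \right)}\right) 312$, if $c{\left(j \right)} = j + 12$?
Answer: $-124800$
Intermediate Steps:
$c{\left(j \right)} = 12 + j$
$\left(-420 + c{\left(2 \cdot 4 \right)}\right) 312 = \left(-420 + \left(12 + 2 \cdot 4\right)\right) 312 = \left(-420 + \left(12 + 8\right)\right) 312 = \left(-420 + 20\right) 312 = \left(-400\right) 312 = -124800$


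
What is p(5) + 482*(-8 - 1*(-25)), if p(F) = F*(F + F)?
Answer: 8244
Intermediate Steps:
p(F) = 2*F² (p(F) = F*(2*F) = 2*F²)
p(5) + 482*(-8 - 1*(-25)) = 2*5² + 482*(-8 - 1*(-25)) = 2*25 + 482*(-8 + 25) = 50 + 482*17 = 50 + 8194 = 8244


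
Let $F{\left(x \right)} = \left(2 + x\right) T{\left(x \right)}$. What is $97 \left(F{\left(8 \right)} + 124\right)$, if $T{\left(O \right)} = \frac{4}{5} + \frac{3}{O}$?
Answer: $\frac{52671}{4} \approx 13168.0$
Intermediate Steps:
$T{\left(O \right)} = \frac{4}{5} + \frac{3}{O}$ ($T{\left(O \right)} = 4 \cdot \frac{1}{5} + \frac{3}{O} = \frac{4}{5} + \frac{3}{O}$)
$F{\left(x \right)} = \left(2 + x\right) \left(\frac{4}{5} + \frac{3}{x}\right)$
$97 \left(F{\left(8 \right)} + 124\right) = 97 \left(\frac{\left(2 + 8\right) \left(15 + 4 \cdot 8\right)}{5 \cdot 8} + 124\right) = 97 \left(\frac{1}{5} \cdot \frac{1}{8} \cdot 10 \left(15 + 32\right) + 124\right) = 97 \left(\frac{1}{5} \cdot \frac{1}{8} \cdot 10 \cdot 47 + 124\right) = 97 \left(\frac{47}{4} + 124\right) = 97 \cdot \frac{543}{4} = \frac{52671}{4}$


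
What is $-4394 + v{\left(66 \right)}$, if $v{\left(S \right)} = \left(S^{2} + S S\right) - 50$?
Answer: $4268$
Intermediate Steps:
$v{\left(S \right)} = -50 + 2 S^{2}$ ($v{\left(S \right)} = \left(S^{2} + S^{2}\right) - 50 = 2 S^{2} - 50 = -50 + 2 S^{2}$)
$-4394 + v{\left(66 \right)} = -4394 - \left(50 - 2 \cdot 66^{2}\right) = -4394 + \left(-50 + 2 \cdot 4356\right) = -4394 + \left(-50 + 8712\right) = -4394 + 8662 = 4268$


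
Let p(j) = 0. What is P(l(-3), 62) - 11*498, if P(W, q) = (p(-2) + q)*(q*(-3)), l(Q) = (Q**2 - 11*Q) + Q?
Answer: -17010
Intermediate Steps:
l(Q) = Q**2 - 10*Q
P(W, q) = -3*q**2 (P(W, q) = (0 + q)*(q*(-3)) = q*(-3*q) = -3*q**2)
P(l(-3), 62) - 11*498 = -3*62**2 - 11*498 = -3*3844 - 1*5478 = -11532 - 5478 = -17010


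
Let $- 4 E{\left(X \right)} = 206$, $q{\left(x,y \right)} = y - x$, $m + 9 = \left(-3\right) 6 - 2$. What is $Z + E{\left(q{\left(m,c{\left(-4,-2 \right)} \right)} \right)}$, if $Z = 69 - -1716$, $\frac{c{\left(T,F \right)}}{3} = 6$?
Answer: $\frac{3467}{2} \approx 1733.5$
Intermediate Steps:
$c{\left(T,F \right)} = 18$ ($c{\left(T,F \right)} = 3 \cdot 6 = 18$)
$Z = 1785$ ($Z = 69 + 1716 = 1785$)
$m = -29$ ($m = -9 - 20 = -29$)
$E{\left(X \right)} = - \frac{103}{2}$ ($E{\left(X \right)} = \left(- \frac{1}{4}\right) 206 = - \frac{103}{2}$)
$Z + E{\left(q{\left(m,c{\left(-4,-2 \right)} \right)} \right)} = 1785 - \frac{103}{2} = \frac{3467}{2}$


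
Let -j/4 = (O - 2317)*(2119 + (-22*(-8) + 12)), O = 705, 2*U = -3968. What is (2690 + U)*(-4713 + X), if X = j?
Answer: 10498801038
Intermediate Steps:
U = -1984 (U = (1/2)*(-3968) = -1984)
j = 14875536 (j = -4*(705 - 2317)*(2119 + (-22*(-8) + 12)) = -(-6448)*(2119 + (176 + 12)) = -(-6448)*(2119 + 188) = -(-6448)*2307 = -4*(-3718884) = 14875536)
X = 14875536
(2690 + U)*(-4713 + X) = (2690 - 1984)*(-4713 + 14875536) = 706*14870823 = 10498801038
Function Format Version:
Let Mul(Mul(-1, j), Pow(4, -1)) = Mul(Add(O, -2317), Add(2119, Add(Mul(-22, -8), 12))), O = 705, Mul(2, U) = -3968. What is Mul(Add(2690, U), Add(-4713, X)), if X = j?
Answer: 10498801038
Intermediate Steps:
U = -1984 (U = Mul(Rational(1, 2), -3968) = -1984)
j = 14875536 (j = Mul(-4, Mul(Add(705, -2317), Add(2119, Add(Mul(-22, -8), 12)))) = Mul(-4, Mul(-1612, Add(2119, Add(176, 12)))) = Mul(-4, Mul(-1612, Add(2119, 188))) = Mul(-4, Mul(-1612, 2307)) = Mul(-4, -3718884) = 14875536)
X = 14875536
Mul(Add(2690, U), Add(-4713, X)) = Mul(Add(2690, -1984), Add(-4713, 14875536)) = Mul(706, 14870823) = 10498801038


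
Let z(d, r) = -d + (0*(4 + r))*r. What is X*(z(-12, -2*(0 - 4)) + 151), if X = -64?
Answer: -10432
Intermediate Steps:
z(d, r) = -d (z(d, r) = -d + 0*r = -d + 0 = -d)
X*(z(-12, -2*(0 - 4)) + 151) = -64*(-1*(-12) + 151) = -64*(12 + 151) = -64*163 = -10432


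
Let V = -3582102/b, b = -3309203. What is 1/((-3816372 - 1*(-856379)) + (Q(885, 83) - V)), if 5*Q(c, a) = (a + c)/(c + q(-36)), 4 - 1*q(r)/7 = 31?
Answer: -1439503305/4260920864077672 ≈ -3.3784e-7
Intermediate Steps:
V = 3582102/3309203 (V = -3582102/(-3309203) = -3582102*(-1/3309203) = 3582102/3309203 ≈ 1.0825)
q(r) = -189 (q(r) = 28 - 7*31 = 28 - 217 = -189)
Q(c, a) = (a + c)/(5*(-189 + c)) (Q(c, a) = ((a + c)/(c - 189))/5 = ((a + c)/(-189 + c))/5 = (a + c)/(5*(-189 + c)))
1/((-3816372 - 1*(-856379)) + (Q(885, 83) - V)) = 1/((-3816372 - 1*(-856379)) + ((83 + 885)/(5*(-189 + 885)) - 1*3582102/3309203)) = 1/((-3816372 + 856379) + ((⅕)*968/696 - 3582102/3309203)) = 1/(-2959993 + ((⅕)*(1/696)*968 - 3582102/3309203)) = 1/(-2959993 + (121/435 - 3582102/3309203)) = 1/(-2959993 - 1157800807/1439503305) = 1/(-4260920864077672/1439503305) = -1439503305/4260920864077672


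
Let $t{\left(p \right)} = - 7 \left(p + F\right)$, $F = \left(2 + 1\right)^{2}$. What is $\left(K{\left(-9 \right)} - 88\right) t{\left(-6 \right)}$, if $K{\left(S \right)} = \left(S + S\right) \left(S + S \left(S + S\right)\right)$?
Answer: $59682$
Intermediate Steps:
$K{\left(S \right)} = 2 S \left(S + 2 S^{2}\right)$ ($K{\left(S \right)} = 2 S \left(S + S 2 S\right) = 2 S \left(S + 2 S^{2}\right)$)
$F = 9$ ($F = 3^{2} = 9$)
$t{\left(p \right)} = -63 - 7 p$ ($t{\left(p \right)} = - 7 \left(p + 9\right) = - 7 \left(9 + p\right) = -63 - 7 p$)
$\left(K{\left(-9 \right)} - 88\right) t{\left(-6 \right)} = \left(\left(-9\right)^{2} \left(2 + 4 \left(-9\right)\right) - 88\right) \left(-63 - -42\right) = \left(81 \left(2 - 36\right) - 88\right) \left(-63 + 42\right) = \left(81 \left(-34\right) - 88\right) \left(-21\right) = \left(-2754 - 88\right) \left(-21\right) = \left(-2842\right) \left(-21\right) = 59682$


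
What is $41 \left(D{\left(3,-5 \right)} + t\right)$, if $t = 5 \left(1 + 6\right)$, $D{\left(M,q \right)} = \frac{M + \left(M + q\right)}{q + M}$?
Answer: $\frac{2829}{2} \approx 1414.5$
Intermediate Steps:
$D{\left(M,q \right)} = \frac{q + 2 M}{M + q}$
$t = 35$ ($t = 5 \cdot 7 = 35$)
$41 \left(D{\left(3,-5 \right)} + t\right) = 41 \left(\frac{-5 + 2 \cdot 3}{3 - 5} + 35\right) = 41 \left(\frac{-5 + 6}{-2} + 35\right) = 41 \left(\left(- \frac{1}{2}\right) 1 + 35\right) = 41 \left(- \frac{1}{2} + 35\right) = 41 \cdot \frac{69}{2} = \frac{2829}{2}$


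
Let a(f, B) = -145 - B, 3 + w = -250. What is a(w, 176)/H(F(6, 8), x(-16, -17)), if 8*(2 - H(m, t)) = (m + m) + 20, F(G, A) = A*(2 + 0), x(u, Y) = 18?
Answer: 214/3 ≈ 71.333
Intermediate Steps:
F(G, A) = 2*A (F(G, A) = A*2 = 2*A)
w = -253 (w = -3 - 250 = -253)
H(m, t) = -1/2 - m/4 (H(m, t) = 2 - ((m + m) + 20)/8 = 2 - (2*m + 20)/8 = 2 - (20 + 2*m)/8 = 2 + (-5/2 - m/4) = -1/2 - m/4)
a(w, 176)/H(F(6, 8), x(-16, -17)) = (-145 - 1*176)/(-1/2 - 8/2) = (-145 - 176)/(-1/2 - 1/4*16) = -321/(-1/2 - 4) = -321/(-9/2) = -321*(-2/9) = 214/3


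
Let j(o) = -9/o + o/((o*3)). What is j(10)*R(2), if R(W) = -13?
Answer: 221/30 ≈ 7.3667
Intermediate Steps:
j(o) = ⅓ - 9/o (j(o) = -9/o + o/((3*o)) = -9/o + o*(1/(3*o)) = -9/o + ⅓ = ⅓ - 9/o)
j(10)*R(2) = ((⅓)*(-27 + 10)/10)*(-13) = ((⅓)*(⅒)*(-17))*(-13) = -17/30*(-13) = 221/30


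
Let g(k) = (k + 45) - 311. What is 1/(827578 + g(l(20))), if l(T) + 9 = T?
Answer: 1/827323 ≈ 1.2087e-6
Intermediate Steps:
l(T) = -9 + T
g(k) = -266 + k (g(k) = (45 + k) - 311 = -266 + k)
1/(827578 + g(l(20))) = 1/(827578 + (-266 + (-9 + 20))) = 1/(827578 + (-266 + 11)) = 1/(827578 - 255) = 1/827323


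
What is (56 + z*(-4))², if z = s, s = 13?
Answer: 16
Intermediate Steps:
z = 13
(56 + z*(-4))² = (56 + 13*(-4))² = (56 - 52)² = 4² = 16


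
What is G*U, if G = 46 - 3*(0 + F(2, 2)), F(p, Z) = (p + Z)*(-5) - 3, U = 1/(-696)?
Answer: -115/696 ≈ -0.16523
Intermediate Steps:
U = -1/696 ≈ -0.0014368
F(p, Z) = -3 - 5*Z - 5*p (F(p, Z) = (Z + p)*(-5) - 3 = (-5*Z - 5*p) - 3 = -3 - 5*Z - 5*p)
G = 115 (G = 46 - 3*(0 + (-3 - 5*2 - 5*2)) = 46 - 3*(0 + (-3 - 10 - 10)) = 46 - 3*(0 - 23) = 46 - 3*(-23) = 46 + 69 = 115)
G*U = 115*(-1/696) = -115/696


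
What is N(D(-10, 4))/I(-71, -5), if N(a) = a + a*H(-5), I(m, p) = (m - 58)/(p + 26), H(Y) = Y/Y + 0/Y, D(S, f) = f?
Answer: -56/43 ≈ -1.3023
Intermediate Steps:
H(Y) = 1 (H(Y) = 1 + 0 = 1)
I(m, p) = (-58 + m)/(26 + p)
N(a) = 2*a (N(a) = a + a*1 = a + a = 2*a)
N(D(-10, 4))/I(-71, -5) = (2*4)/(((-58 - 71)/(26 - 5))) = 8/((-129/21)) = 8/(((1/21)*(-129))) = 8/(-43/7) = 8*(-7/43) = -56/43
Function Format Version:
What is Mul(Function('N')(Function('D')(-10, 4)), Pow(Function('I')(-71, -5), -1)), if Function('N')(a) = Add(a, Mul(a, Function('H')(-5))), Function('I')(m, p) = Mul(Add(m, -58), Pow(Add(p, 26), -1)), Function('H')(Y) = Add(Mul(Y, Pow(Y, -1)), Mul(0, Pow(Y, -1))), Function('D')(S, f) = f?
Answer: Rational(-56, 43) ≈ -1.3023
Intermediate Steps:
Function('H')(Y) = 1 (Function('H')(Y) = Add(1, 0) = 1)
Function('I')(m, p) = Mul(Pow(Add(26, p), -1), Add(-58, m)) (Function('I')(m, p) = Mul(Add(-58, m), Pow(Add(26, p), -1)) = Mul(Pow(Add(26, p), -1), Add(-58, m)))
Function('N')(a) = Mul(2, a) (Function('N')(a) = Add(a, Mul(a, 1)) = Add(a, a) = Mul(2, a))
Mul(Function('N')(Function('D')(-10, 4)), Pow(Function('I')(-71, -5), -1)) = Mul(Mul(2, 4), Pow(Mul(Pow(Add(26, -5), -1), Add(-58, -71)), -1)) = Mul(8, Pow(Mul(Pow(21, -1), -129), -1)) = Mul(8, Pow(Mul(Rational(1, 21), -129), -1)) = Mul(8, Pow(Rational(-43, 7), -1)) = Mul(8, Rational(-7, 43)) = Rational(-56, 43)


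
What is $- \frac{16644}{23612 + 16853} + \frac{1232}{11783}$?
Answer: $- \frac{146263372}{476799095} \approx -0.30676$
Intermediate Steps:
$- \frac{16644}{23612 + 16853} + \frac{1232}{11783} = - \frac{16644}{40465} + 1232 \cdot \frac{1}{11783} = \left(-16644\right) \frac{1}{40465} + \frac{1232}{11783} = - \frac{16644}{40465} + \frac{1232}{11783} = - \frac{146263372}{476799095}$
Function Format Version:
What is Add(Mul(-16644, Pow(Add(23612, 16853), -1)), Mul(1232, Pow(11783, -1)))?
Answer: Rational(-146263372, 476799095) ≈ -0.30676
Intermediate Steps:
Add(Mul(-16644, Pow(Add(23612, 16853), -1)), Mul(1232, Pow(11783, -1))) = Add(Mul(-16644, Pow(40465, -1)), Mul(1232, Rational(1, 11783))) = Add(Mul(-16644, Rational(1, 40465)), Rational(1232, 11783)) = Add(Rational(-16644, 40465), Rational(1232, 11783)) = Rational(-146263372, 476799095)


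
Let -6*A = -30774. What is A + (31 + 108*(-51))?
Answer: -348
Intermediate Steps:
A = 5129 (A = -⅙*(-30774) = 5129)
A + (31 + 108*(-51)) = 5129 + (31 + 108*(-51)) = 5129 + (31 - 5508) = 5129 - 5477 = -348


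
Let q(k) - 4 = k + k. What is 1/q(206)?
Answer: 1/416 ≈ 0.0024038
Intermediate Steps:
q(k) = 4 + 2*k (q(k) = 4 + (k + k) = 4 + 2*k)
1/q(206) = 1/(4 + 2*206) = 1/(4 + 412) = 1/416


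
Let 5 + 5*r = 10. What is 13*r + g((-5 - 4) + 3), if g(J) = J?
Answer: 7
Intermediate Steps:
r = 1 (r = -1 + (⅕)*10 = -1 + 2 = 1)
13*r + g((-5 - 4) + 3) = 13*1 + ((-5 - 4) + 3) = 13 + (-9 + 3) = 13 - 6 = 7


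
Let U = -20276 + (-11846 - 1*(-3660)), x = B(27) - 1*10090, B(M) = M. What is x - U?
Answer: 18399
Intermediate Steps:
x = -10063 (x = 27 - 1*10090 = 27 - 10090 = -10063)
U = -28462 (U = -20276 + (-11846 + 3660) = -20276 - 8186 = -28462)
x - U = -10063 - 1*(-28462) = -10063 + 28462 = 18399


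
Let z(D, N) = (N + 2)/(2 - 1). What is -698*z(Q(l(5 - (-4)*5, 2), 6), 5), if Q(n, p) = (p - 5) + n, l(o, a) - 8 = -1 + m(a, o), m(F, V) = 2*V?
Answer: -4886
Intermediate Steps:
l(o, a) = 7 + 2*o (l(o, a) = 8 + (-1 + 2*o) = 7 + 2*o)
Q(n, p) = -5 + n + p (Q(n, p) = (-5 + p) + n = -5 + n + p)
z(D, N) = 2 + N (z(D, N) = (2 + N)/1 = (2 + N)*1 = 2 + N)
-698*z(Q(l(5 - (-4)*5, 2), 6), 5) = -698*(2 + 5) = -698*7 = -4886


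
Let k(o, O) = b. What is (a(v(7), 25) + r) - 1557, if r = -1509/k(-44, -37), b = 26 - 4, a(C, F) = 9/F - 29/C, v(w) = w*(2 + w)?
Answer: -56330201/34650 ≈ -1625.7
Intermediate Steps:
a(C, F) = -29/C + 9/F
b = 22
k(o, O) = 22
r = -1509/22 ≈ -68.591
(a(v(7), 25) + r) - 1557 = ((-29*1/(7*(2 + 7)) + 9/25) - 1509/22) - 1557 = ((-29/(7*9) + 9*(1/25)) - 1509/22) - 1557 = ((-29/63 + 9/25) - 1509/22) - 1557 = (-158/1575 - 1509/22) - 1557 = -2380151/34650 - 1557 = -56330201/34650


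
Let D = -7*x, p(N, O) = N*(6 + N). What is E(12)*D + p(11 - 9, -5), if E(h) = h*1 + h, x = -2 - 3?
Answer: 856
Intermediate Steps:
x = -5
E(h) = 2*h (E(h) = h + h = 2*h)
D = 35 (D = -7*(-5) = 35)
E(12)*D + p(11 - 9, -5) = (2*12)*35 + (11 - 9)*(6 + (11 - 9)) = 24*35 + 2*(6 + 2) = 840 + 2*8 = 840 + 16 = 856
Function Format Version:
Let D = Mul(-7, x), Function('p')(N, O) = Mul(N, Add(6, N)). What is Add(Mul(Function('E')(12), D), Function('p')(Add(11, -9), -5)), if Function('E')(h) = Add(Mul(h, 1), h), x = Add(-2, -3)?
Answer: 856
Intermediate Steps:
x = -5
Function('E')(h) = Mul(2, h) (Function('E')(h) = Add(h, h) = Mul(2, h))
D = 35 (D = Mul(-7, -5) = 35)
Add(Mul(Function('E')(12), D), Function('p')(Add(11, -9), -5)) = Add(Mul(Mul(2, 12), 35), Mul(Add(11, -9), Add(6, Add(11, -9)))) = Add(Mul(24, 35), Mul(2, Add(6, 2))) = Add(840, Mul(2, 8)) = Add(840, 16) = 856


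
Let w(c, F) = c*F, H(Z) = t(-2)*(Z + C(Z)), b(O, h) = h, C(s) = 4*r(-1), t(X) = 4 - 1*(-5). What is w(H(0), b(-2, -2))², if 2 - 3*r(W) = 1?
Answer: 576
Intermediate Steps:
t(X) = 9 (t(X) = 4 + 5 = 9)
r(W) = ⅓ (r(W) = ⅔ - ⅓*1 = ⅔ - ⅓ = ⅓)
C(s) = 4/3 (C(s) = 4*(⅓) = 4/3)
H(Z) = 12 + 9*Z (H(Z) = 9*(Z + 4/3) = 9*(4/3 + Z) = 12 + 9*Z)
w(c, F) = F*c
w(H(0), b(-2, -2))² = (-2*(12 + 9*0))² = (-2*(12 + 0))² = (-2*12)² = (-24)² = 576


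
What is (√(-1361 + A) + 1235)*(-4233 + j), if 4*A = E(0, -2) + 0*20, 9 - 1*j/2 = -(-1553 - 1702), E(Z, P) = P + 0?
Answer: -13245375 - 10725*I*√5446/2 ≈ -1.3245e+7 - 3.9574e+5*I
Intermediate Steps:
E(Z, P) = P
j = -6492 (j = 18 - (-2)*(-1553 - 1702) = 18 - (-2)*(-3255) = 18 - 2*3255 = 18 - 6510 = -6492)
A = -½ (A = (-2 + 0*20)/4 = (-2 + 0)/4 = (¼)*(-2) = -½ ≈ -0.50000)
(√(-1361 + A) + 1235)*(-4233 + j) = (√(-1361 - ½) + 1235)*(-4233 - 6492) = (√(-2723/2) + 1235)*(-10725) = (I*√5446/2 + 1235)*(-10725) = (1235 + I*√5446/2)*(-10725) = -13245375 - 10725*I*√5446/2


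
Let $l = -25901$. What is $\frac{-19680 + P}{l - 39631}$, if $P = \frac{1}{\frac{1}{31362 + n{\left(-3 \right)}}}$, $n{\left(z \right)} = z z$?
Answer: $- \frac{3897}{21844} \approx -0.1784$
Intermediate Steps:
$n{\left(z \right)} = z^{2}$
$P = 31371$ ($P = \frac{1}{\frac{1}{31362 + \left(-3\right)^{2}}} = \frac{1}{\frac{1}{31362 + 9}} = \frac{1}{\frac{1}{31371}} = 31371$)
$\frac{-19680 + P}{l - 39631} = \frac{-19680 + 31371}{-25901 - 39631} = \frac{11691}{-65532} = 11691 \left(- \frac{1}{65532}\right) = - \frac{3897}{21844}$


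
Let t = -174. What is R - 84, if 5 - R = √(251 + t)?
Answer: -79 - √77 ≈ -87.775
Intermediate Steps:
R = 5 - √77 (R = 5 - √(251 - 174) = 5 - √77 ≈ -3.7750)
R - 84 = (5 - √77) - 84 = -79 - √77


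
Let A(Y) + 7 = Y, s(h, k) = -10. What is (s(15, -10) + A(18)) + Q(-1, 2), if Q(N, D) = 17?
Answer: 18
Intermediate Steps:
A(Y) = -7 + Y
(s(15, -10) + A(18)) + Q(-1, 2) = (-10 + (-7 + 18)) + 17 = (-10 + 11) + 17 = 1 + 17 = 18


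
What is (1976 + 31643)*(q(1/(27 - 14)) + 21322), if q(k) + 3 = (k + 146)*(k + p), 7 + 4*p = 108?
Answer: 568585607113/676 ≈ 8.4110e+8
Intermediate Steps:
p = 101/4 (p = -7/4 + (¼)*108 = -7/4 + 27 = 101/4 ≈ 25.250)
q(k) = -3 + (146 + k)*(101/4 + k) (q(k) = -3 + (k + 146)*(k + 101/4) = -3 + (146 + k)*(101/4 + k))
(1976 + 31643)*(q(1/(27 - 14)) + 21322) = (1976 + 31643)*((7367/2 + (1/(27 - 14))² + 685/(4*(27 - 14))) + 21322) = 33619*((7367/2 + (1/13)² + (685/4)/13) + 21322) = 33619*((7367/2 + (1/13)² + (685/4)*(1/13)) + 21322) = 33619*((7367/2 + 1/169 + 685/52) + 21322) = 33619*(2498955/676 + 21322) = 33619*(16912627/676) = 568585607113/676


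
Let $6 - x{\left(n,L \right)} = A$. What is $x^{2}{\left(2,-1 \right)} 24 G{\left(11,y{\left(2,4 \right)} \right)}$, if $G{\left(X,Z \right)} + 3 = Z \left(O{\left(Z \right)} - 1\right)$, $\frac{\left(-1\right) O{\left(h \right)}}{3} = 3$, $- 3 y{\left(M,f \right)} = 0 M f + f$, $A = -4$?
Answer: $24800$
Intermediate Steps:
$x{\left(n,L \right)} = 10$ ($x{\left(n,L \right)} = 6 - -4 = 6 + 4 = 10$)
$y{\left(M,f \right)} = - \frac{f}{3}$ ($y{\left(M,f \right)} = - \frac{0 M f + f}{3} = - \frac{0 f + f}{3} = - \frac{0 + f}{3} = - \frac{f}{3}$)
$O{\left(h \right)} = -9$ ($O{\left(h \right)} = \left(-3\right) 3 = -9$)
$G{\left(X,Z \right)} = -3 - 10 Z$ ($G{\left(X,Z \right)} = -3 + Z \left(-9 - 1\right) = -3 + Z \left(-10\right) = -3 - 10 Z$)
$x^{2}{\left(2,-1 \right)} 24 G{\left(11,y{\left(2,4 \right)} \right)} = 10^{2} \cdot 24 \left(-3 - 10 \left(\left(- \frac{1}{3}\right) 4\right)\right) = 100 \cdot 24 \left(-3 - - \frac{40}{3}\right) = 2400 \left(-3 + \frac{40}{3}\right) = 2400 \cdot \frac{31}{3} = 24800$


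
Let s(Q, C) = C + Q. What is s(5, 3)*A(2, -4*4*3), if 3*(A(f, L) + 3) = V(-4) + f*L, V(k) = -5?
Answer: -880/3 ≈ -293.33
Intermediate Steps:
A(f, L) = -14/3 + L*f/3 (A(f, L) = -3 + (-5 + f*L)/3 = -3 + (-5 + L*f)/3 = -3 + (-5/3 + L*f/3) = -14/3 + L*f/3)
s(5, 3)*A(2, -4*4*3) = (3 + 5)*(-14/3 + (⅓)*(-4*4*3)*2) = 8*(-14/3 + (⅓)*(-16*3)*2) = 8*(-14/3 + (⅓)*(-48)*2) = 8*(-14/3 - 32) = 8*(-110/3) = -880/3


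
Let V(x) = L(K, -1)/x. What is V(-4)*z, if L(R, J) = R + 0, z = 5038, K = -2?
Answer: 2519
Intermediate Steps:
L(R, J) = R
V(x) = -2/x
V(-4)*z = -2/(-4)*5038 = -2*(-¼)*5038 = (½)*5038 = 2519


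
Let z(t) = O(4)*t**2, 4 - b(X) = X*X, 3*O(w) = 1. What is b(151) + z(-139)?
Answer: -49070/3 ≈ -16357.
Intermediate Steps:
O(w) = 1/3 (O(w) = (1/3)*1 = 1/3)
b(X) = 4 - X**2 (b(X) = 4 - X*X = 4 - X**2)
z(t) = t**2/3
b(151) + z(-139) = (4 - 1*151**2) + (1/3)*(-139)**2 = (4 - 1*22801) + (1/3)*19321 = (4 - 22801) + 19321/3 = -22797 + 19321/3 = -49070/3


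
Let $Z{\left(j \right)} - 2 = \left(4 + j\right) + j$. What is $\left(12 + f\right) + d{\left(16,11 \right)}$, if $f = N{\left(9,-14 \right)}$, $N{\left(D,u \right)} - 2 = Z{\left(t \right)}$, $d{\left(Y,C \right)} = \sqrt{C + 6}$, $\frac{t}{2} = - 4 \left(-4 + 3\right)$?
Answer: $36 + \sqrt{17} \approx 40.123$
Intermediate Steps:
$t = 8$ ($t = 2 \left(- 4 \left(-4 + 3\right)\right) = 2 \left(\left(-4\right) \left(-1\right)\right) = 2 \cdot 4 = 8$)
$d{\left(Y,C \right)} = \sqrt{6 + C}$
$Z{\left(j \right)} = 6 + 2 j$ ($Z{\left(j \right)} = 2 + \left(\left(4 + j\right) + j\right) = 2 + \left(4 + 2 j\right) = 6 + 2 j$)
$N{\left(D,u \right)} = 24$ ($N{\left(D,u \right)} = 2 + \left(6 + 2 \cdot 8\right) = 2 + \left(6 + 16\right) = 2 + 22 = 24$)
$f = 24$
$\left(12 + f\right) + d{\left(16,11 \right)} = \left(12 + 24\right) + \sqrt{6 + 11} = 36 + \sqrt{17}$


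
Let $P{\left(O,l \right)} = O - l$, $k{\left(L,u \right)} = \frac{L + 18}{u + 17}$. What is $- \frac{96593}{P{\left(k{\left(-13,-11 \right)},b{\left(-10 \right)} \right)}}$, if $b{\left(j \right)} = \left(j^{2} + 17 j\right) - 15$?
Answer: $- \frac{579558}{515} \approx -1125.4$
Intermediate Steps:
$k{\left(L,u \right)} = \frac{18 + L}{17 + u}$
$b{\left(j \right)} = -15 + j^{2} + 17 j$
$- \frac{96593}{P{\left(k{\left(-13,-11 \right)},b{\left(-10 \right)} \right)}} = - \frac{96593}{\frac{18 - 13}{17 - 11} - \left(-15 + \left(-10\right)^{2} + 17 \left(-10\right)\right)} = - \frac{96593}{\frac{1}{6} \cdot 5 - \left(-15 + 100 - 170\right)} = - \frac{96593}{\frac{1}{6} \cdot 5 - -85} = - \frac{96593}{\frac{5}{6} + 85} = - \frac{96593}{\frac{515}{6}} = \left(-96593\right) \frac{6}{515} = - \frac{579558}{515}$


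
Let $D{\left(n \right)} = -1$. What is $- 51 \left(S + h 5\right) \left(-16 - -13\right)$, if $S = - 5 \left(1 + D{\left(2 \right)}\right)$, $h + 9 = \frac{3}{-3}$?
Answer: $-7650$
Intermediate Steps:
$h = -10$ ($h = -9 + \frac{3}{-3} = -9 + 3 \left(- \frac{1}{3}\right) = -9 - 1 = -10$)
$S = 0$ ($S = - 5 \left(1 - 1\right) = \left(-5\right) 0 = 0$)
$- 51 \left(S + h 5\right) \left(-16 - -13\right) = - 51 \left(0 - 50\right) \left(-16 - -13\right) = - 51 \left(0 - 50\right) \left(-16 + 13\right) = \left(-51\right) \left(-50\right) \left(-3\right) = 2550 \left(-3\right) = -7650$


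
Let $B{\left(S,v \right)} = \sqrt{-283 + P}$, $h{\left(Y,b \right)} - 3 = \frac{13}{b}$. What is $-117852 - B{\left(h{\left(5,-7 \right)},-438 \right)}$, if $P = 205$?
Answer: $-117852 - i \sqrt{78} \approx -1.1785 \cdot 10^{5} - 8.8318 i$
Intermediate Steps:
$h{\left(Y,b \right)} = 3 + \frac{13}{b}$
$B{\left(S,v \right)} = i \sqrt{78}$ ($B{\left(S,v \right)} = \sqrt{-283 + 205} = \sqrt{-78} = i \sqrt{78}$)
$-117852 - B{\left(h{\left(5,-7 \right)},-438 \right)} = -117852 - i \sqrt{78}$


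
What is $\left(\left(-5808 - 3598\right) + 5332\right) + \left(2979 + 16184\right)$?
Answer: $15089$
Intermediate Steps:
$\left(\left(-5808 - 3598\right) + 5332\right) + \left(2979 + 16184\right) = \left(\left(-5808 - 3598\right) + 5332\right) + 19163 = \left(-9406 + 5332\right) + 19163 = -4074 + 19163 = 15089$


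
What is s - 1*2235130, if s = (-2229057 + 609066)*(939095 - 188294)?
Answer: -1216293097921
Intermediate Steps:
s = -1216290862791 (s = -1619991*750801 = -1216290862791)
s - 1*2235130 = -1216290862791 - 1*2235130 = -1216290862791 - 2235130 = -1216293097921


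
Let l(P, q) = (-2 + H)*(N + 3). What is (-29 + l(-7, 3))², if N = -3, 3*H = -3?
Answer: 841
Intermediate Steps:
H = -1 (H = (⅓)*(-3) = -1)
l(P, q) = 0 (l(P, q) = (-2 - 1)*(-3 + 3) = -3*0 = 0)
(-29 + l(-7, 3))² = (-29 + 0)² = (-29)² = 841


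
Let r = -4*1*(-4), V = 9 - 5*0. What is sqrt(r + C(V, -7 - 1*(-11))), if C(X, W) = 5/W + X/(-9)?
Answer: sqrt(65)/2 ≈ 4.0311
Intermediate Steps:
V = 9 (V = 9 + 0 = 9)
C(X, W) = 5/W - X/9 (C(X, W) = 5/W + X*(-1/9) = 5/W - X/9)
r = 16 (r = -4*(-4) = 16)
sqrt(r + C(V, -7 - 1*(-11))) = sqrt(16 + (5/(-7 - 1*(-11)) - 1/9*9)) = sqrt(16 + (5/(-7 + 11) - 1)) = sqrt(16 + (5/4 - 1)) = sqrt(16 + 1/4) = sqrt(65/4) = sqrt(65)/2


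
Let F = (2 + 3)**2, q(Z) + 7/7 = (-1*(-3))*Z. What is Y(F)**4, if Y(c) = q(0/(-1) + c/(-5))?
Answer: 65536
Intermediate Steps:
q(Z) = -1 + 3*Z (q(Z) = -1 + (-1*(-3))*Z = -1 + 3*Z)
F = 25 (F = 5**2 = 25)
Y(c) = -1 - 3*c/5 (Y(c) = -1 + 3*(0/(-1) + c/(-5)) = -1 + 3*(0*(-1) + c*(-1/5)) = -1 + 3*(0 - c/5) = -1 + 3*(-c/5) = -1 - 3*c/5)
Y(F)**4 = (-1 - 3/5*25)**4 = (-1 - 15)**4 = (-16)**4 = 65536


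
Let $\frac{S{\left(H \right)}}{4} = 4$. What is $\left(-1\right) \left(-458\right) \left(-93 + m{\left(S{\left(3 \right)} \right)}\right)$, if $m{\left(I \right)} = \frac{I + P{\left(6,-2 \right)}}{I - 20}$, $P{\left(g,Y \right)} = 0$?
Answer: $-44426$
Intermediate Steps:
$S{\left(H \right)} = 16$ ($S{\left(H \right)} = 4 \cdot 4 = 16$)
$m{\left(I \right)} = \frac{I}{-20 + I}$ ($m{\left(I \right)} = \frac{I + 0}{I - 20} = \frac{I}{-20 + I}$)
$\left(-1\right) \left(-458\right) \left(-93 + m{\left(S{\left(3 \right)} \right)}\right) = \left(-1\right) \left(-458\right) \left(-93 + \frac{16}{-20 + 16}\right) = 458 \left(-93 + \frac{16}{-4}\right) = 458 \left(-93 + 16 \left(- \frac{1}{4}\right)\right) = 458 \left(-93 - 4\right) = 458 \left(-97\right) = -44426$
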